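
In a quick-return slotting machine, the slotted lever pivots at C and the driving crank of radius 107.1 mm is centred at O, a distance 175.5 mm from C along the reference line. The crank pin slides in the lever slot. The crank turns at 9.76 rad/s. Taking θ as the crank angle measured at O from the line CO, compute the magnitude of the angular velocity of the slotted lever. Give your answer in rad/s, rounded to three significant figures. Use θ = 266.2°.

2.51

ω = 9.76 rad/s
Crank pin A relative to C: A = (d + r cosθ, r sinθ); lever angle φ = atan2(r sinθ, d + r cosθ).
Differentiating tanφ: φ̇ = rω(d cosθ + r)/(d² + r² + 2dr cosθ).
d² + r² + 2dr cosθ = |CA|² = 0.0397793 m²;  d cosθ + r = +0.095469 m.
|ω_lever| = |0.1071·9.76·+0.095469| / 0.0397793 = 2.5087 rad/s.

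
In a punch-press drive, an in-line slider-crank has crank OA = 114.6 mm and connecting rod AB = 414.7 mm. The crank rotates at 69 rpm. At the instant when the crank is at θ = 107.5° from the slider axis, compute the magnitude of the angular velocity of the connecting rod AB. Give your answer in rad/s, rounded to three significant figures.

ω = 7.226 rad/s (converted from 69 rpm).
The rod makes angle φ with the slider axis where L sinφ = r sinθ; differentiating, L cosφ·φ̇ = r ω cosθ.
L cosφ = √(L² − r² sin²θ) = 0.40004 m.
|ω_rod| = r ω |cosθ| / √(L² − r² sin²θ) = 0.1146·7.226·0.30071/0.40004 = 0.62245 rad/s.

0.622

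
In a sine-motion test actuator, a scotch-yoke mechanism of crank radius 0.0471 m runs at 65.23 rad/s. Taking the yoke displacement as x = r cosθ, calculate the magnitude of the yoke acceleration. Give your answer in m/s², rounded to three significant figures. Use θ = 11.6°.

ω = 65.23 rad/s
x = r cosθ ⇒ ẍ = −rω² cosθ (ω constant).
|a| = rω²|cosθ| = 0.0471·(65.23)²·|cos 11.6°| = 196.31 m/s².

196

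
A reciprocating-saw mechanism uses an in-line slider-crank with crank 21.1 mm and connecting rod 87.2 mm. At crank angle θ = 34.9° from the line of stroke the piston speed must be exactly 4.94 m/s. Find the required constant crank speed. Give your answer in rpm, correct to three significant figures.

3260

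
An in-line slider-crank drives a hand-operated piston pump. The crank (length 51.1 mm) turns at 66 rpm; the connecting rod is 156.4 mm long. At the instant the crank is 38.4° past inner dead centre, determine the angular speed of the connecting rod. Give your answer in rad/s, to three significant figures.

ω = 6.912 rad/s (converted from 66 rpm).
The rod makes angle φ with the slider axis where L sinφ = r sinθ; differentiating, L cosφ·φ̇ = r ω cosθ.
L cosφ = √(L² − r² sin²θ) = 0.15315 m.
|ω_rod| = r ω |cosθ| / √(L² − r² sin²θ) = 0.0511·6.912·0.78369/0.15315 = 1.8073 rad/s.

1.81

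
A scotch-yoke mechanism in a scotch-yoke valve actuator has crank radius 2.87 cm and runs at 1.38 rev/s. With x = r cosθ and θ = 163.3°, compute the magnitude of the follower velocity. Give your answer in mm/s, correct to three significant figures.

71.5

ω = 8.671 rad/s (from 1.38 rev/s).
x = r cosθ ⇒ ẋ = −rω sinθ.
|v| = rω|sinθ| = 0.0287·8.671·|sin 163.3°| = 0.07151 m/s = 71.51 mm/s.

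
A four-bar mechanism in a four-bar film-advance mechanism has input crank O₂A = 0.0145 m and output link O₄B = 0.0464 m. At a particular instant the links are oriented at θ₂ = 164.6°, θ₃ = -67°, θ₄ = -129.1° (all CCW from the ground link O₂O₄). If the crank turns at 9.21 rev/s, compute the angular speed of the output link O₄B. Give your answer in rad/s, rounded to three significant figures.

16.0

ω₂ = 57.87 rad/s (from 9.21 rev/s).
Differentiating the loop-closure r₂e^{iθ₂}+r₃e^{iθ₃}=r₁+r₄e^{iθ₄} gives r₂ω₂e^{iθ₂}+r₃ω₃e^{iθ₃}=r₄ω₄e^{iθ₄}.
Eliminating the other unknown: ω₄ = r₂ω₂ sin(θ₂−θ₃) / [r₄ sin(θ₄−θ₃)].
Numerator sine = -0.78369; denominator sine = -0.88377.
Result = 0.0145·57.87·(-0.78369) / (0.0464·(-0.88377)) = +16.036 rad/s; magnitude 16.036 rad/s.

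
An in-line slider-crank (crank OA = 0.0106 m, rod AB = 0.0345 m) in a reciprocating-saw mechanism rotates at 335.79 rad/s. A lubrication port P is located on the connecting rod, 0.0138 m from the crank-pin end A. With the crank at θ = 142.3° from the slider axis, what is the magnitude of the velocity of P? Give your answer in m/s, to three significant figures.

ω = 335.8 rad/s.  Crank-pin speed |V_A| = rω = 3.5594 m/s, perpendicular to OA.
Rod angle: sinφ = −(r/L) sinθ ⇒ φ = -10.830°; ω_rod = −rω cosθ/√(L²−r²sin²θ) = +83.111 rad/s.
V_P = V_A + ω_rod × AP, with AP = 0.0138 m along the rod.
Components: V_Px = −rω sinθ − a·ω_rod·sinφ = -1.9612 m/s;  V_Py = rω cosθ + a·ω_rod·cosφ = -1.6898 m/s.
|V_P| = √(V_Px² + V_Py²) = 2.5887 m/s.

2.59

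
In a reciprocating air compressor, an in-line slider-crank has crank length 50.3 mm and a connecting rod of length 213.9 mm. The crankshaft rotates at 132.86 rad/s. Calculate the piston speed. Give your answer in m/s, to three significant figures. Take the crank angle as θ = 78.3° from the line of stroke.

ω = 132.9 rad/s
For an in-line slider-crank, x = r cosθ + √(L² − r² sin²θ), so v = −rω sinθ·[1 + r cosθ/√(L² − r² sin²θ)].
With r = 0.0503 m, L = 0.2139 m, θ = 78.3°: √(L² − r² sin²θ) = 0.20815 m.
v = −0.0503·132.9·0.97922·[1 + 0.0503·0.20279/0.20815] = -6.8647 m/s.
|v| = 6.8647 m/s.

6.86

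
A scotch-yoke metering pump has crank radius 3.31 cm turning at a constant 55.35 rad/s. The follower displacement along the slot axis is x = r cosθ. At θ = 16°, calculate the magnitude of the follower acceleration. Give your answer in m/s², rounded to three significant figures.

ω = 55.35 rad/s
x = r cosθ ⇒ ẍ = −rω² cosθ (ω constant).
|a| = rω²|cosθ| = 0.0331·(55.35)²·|cos 16°| = 97.478 m/s².

97.5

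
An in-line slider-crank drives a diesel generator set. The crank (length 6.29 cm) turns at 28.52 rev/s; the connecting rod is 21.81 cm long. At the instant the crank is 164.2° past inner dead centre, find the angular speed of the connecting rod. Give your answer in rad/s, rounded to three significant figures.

ω = 179.2 rad/s (converted from 28.52 rev/s).
The rod makes angle φ with the slider axis where L sinφ = r sinθ; differentiating, L cosφ·φ̇ = r ω cosθ.
L cosφ = √(L² − r² sin²θ) = 0.21743 m.
|ω_rod| = r ω |cosθ| / √(L² − r² sin²θ) = 0.0629·179.2·0.96222/0.21743 = 49.882 rad/s.

49.9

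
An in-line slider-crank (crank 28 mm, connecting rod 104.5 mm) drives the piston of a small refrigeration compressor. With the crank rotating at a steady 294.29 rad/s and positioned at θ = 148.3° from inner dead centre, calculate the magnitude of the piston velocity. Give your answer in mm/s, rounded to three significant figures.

ω = 294.3 rad/s
For an in-line slider-crank, x = r cosθ + √(L² − r² sin²θ), so v = −rω sinθ·[1 + r cosθ/√(L² − r² sin²θ)].
With r = 0.028 m, L = 0.1045 m, θ = 148.3°: √(L² − r² sin²θ) = 0.10346 m.
v = −0.028·294.3·0.52547·[1 + 0.028·-0.85081/0.10346] = -3.3329 m/s.
|v| = 3.3329 m/s = 3332.9 mm/s.

3330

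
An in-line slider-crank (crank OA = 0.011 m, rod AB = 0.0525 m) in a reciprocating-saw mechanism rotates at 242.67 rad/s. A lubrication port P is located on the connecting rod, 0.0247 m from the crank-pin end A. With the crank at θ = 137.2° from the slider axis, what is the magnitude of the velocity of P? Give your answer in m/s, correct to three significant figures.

1.98

ω = 242.7 rad/s.  Crank-pin speed |V_A| = rω = 2.6694 m/s, perpendicular to OA.
Rod angle: sinφ = −(r/L) sinθ ⇒ φ = -8.184°; ω_rod = −rω cosθ/√(L²−r²sin²θ) = +37.69 rad/s.
V_P = V_A + ω_rod × AP, with AP = 0.0247 m along the rod.
Components: V_Px = −rω sinθ − a·ω_rod·sinφ = -1.6812 m/s;  V_Py = rω cosθ + a·ω_rod·cosφ = -1.0371 m/s.
|V_P| = √(V_Px² + V_Py²) = 1.9753 m/s.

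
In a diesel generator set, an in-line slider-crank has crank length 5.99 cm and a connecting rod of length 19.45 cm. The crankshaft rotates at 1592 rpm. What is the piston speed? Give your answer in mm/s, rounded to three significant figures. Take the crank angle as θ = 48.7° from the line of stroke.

ω = 2π·1592/60 = 166.7 rad/s
For an in-line slider-crank, x = r cosθ + √(L² − r² sin²θ), so v = −rω sinθ·[1 + r cosθ/√(L² − r² sin²θ)].
With r = 0.0599 m, L = 0.1945 m, θ = 48.7°: √(L² − r² sin²θ) = 0.18922 m.
v = −0.0599·166.7·0.75126·[1 + 0.0599·0.66000/0.18922] = -9.0697 m/s.
|v| = 9.0697 m/s = 9069.7 mm/s.

9070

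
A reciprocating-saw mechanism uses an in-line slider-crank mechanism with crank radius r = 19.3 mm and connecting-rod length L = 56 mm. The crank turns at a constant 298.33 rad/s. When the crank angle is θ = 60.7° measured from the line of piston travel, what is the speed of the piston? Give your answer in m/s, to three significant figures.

5.91

ω = 298.3 rad/s
For an in-line slider-crank, x = r cosθ + √(L² − r² sin²θ), so v = −rω sinθ·[1 + r cosθ/√(L² − r² sin²θ)].
With r = 0.0193 m, L = 0.056 m, θ = 60.7°: √(L² − r² sin²θ) = 0.053411 m.
v = −0.0193·298.3·0.87207·[1 + 0.0193·0.48938/0.053411] = -5.9091 m/s.
|v| = 5.9091 m/s.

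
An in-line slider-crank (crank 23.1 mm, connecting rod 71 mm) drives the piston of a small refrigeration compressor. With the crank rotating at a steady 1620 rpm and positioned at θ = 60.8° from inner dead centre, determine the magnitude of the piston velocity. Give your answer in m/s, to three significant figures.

3.99

ω = 2π·1620/60 = 169.6 rad/s
For an in-line slider-crank, x = r cosθ + √(L² − r² sin²θ), so v = −rω sinθ·[1 + r cosθ/√(L² − r² sin²θ)].
With r = 0.0231 m, L = 0.071 m, θ = 60.8°: √(L² − r² sin²θ) = 0.068076 m.
v = −0.0231·169.6·0.87292·[1 + 0.0231·0.48786/0.068076] = -3.9871 m/s.
|v| = 3.9871 m/s.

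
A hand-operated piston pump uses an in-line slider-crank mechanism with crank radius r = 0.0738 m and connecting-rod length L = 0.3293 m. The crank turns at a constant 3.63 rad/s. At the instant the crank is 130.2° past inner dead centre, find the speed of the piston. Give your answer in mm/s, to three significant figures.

ω = 3.63 rad/s
For an in-line slider-crank, x = r cosθ + √(L² − r² sin²θ), so v = −rω sinθ·[1 + r cosθ/√(L² − r² sin²θ)].
With r = 0.0738 m, L = 0.3293 m, θ = 130.2°: √(L² − r² sin²θ) = 0.32444 m.
v = −0.0738·3.63·0.76380·[1 + 0.0738·-0.64546/0.32444] = -0.17457 m/s.
|v| = 0.17457 m/s = 174.57 mm/s.

175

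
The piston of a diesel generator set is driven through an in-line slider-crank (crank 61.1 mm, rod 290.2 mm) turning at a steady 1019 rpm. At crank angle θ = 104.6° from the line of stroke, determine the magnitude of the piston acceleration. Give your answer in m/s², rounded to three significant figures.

ω = 2π·1019/60 = 106.7 rad/s
x(θ) = r cosθ + √(L² − r² sin²θ); with ω constant, a = ω²·d²x/dθ².
d²x/dθ² = −r cosθ − r²(cos2θ)/√u − r⁴ sin²2θ/(4u^{3/2}),  u = L² − r² sin²θ = 0.08072 m².
Substituting r = 0.0611 m, L = 0.2902 m, θ = 104.6°: d²x/dθ² = +0.026835 m.
a = ω²·d²x/dθ² = (106.7)²·(+0.026835) = +305.57 m/s²;  |a| = 305.57 m/s².

306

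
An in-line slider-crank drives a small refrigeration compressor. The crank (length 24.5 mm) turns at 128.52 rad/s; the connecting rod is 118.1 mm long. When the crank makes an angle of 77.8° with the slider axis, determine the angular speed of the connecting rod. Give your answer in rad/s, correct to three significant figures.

5.75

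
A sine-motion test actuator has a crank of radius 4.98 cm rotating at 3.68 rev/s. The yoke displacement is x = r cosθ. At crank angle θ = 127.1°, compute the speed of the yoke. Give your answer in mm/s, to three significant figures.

918

ω = 23.12 rad/s (from 3.68 rev/s).
x = r cosθ ⇒ ẋ = −rω sinθ.
|v| = rω|sinθ| = 0.0498·23.12·|sin 127.1°| = 0.9184 m/s = 918.4 mm/s.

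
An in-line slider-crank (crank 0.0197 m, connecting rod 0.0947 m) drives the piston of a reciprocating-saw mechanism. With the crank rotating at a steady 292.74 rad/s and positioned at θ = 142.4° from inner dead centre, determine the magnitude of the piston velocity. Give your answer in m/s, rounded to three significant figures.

ω = 292.7 rad/s
For an in-line slider-crank, x = r cosθ + √(L² − r² sin²θ), so v = −rω sinθ·[1 + r cosθ/√(L² − r² sin²θ)].
With r = 0.0197 m, L = 0.0947 m, θ = 142.4°: √(L² − r² sin²θ) = 0.093934 m.
v = −0.0197·292.7·0.61015·[1 + 0.0197·-0.79229/0.093934] = -2.934 m/s.
|v| = 2.934 m/s.

2.93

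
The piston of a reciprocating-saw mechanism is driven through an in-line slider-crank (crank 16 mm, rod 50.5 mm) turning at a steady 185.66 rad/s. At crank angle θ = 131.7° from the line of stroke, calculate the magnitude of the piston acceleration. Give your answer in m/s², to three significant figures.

ω = 185.7 rad/s
x(θ) = r cosθ + √(L² − r² sin²θ); with ω constant, a = ω²·d²x/dθ².
d²x/dθ² = −r cosθ − r²(cos2θ)/√u − r⁴ sin²2θ/(4u^{3/2}),  u = L² − r² sin²θ = 0.00240754 m².
Substituting r = 0.016 m, L = 0.0505 m, θ = 131.7°: d²x/dθ² = +0.011106 m.
a = ω²·d²x/dθ² = (185.7)²·(+0.011106) = +382.84 m/s²;  |a| = 382.84 m/s².

383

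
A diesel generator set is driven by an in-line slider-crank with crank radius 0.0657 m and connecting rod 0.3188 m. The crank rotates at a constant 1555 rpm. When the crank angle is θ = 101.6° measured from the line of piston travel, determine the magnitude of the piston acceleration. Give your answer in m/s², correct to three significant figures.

ω = 2π·1555/60 = 162.8 rad/s
x(θ) = r cosθ + √(L² − r² sin²θ); with ω constant, a = ω²·d²x/dθ².
d²x/dθ² = −r cosθ − r²(cos2θ)/√u − r⁴ sin²2θ/(4u^{3/2}),  u = L² − r² sin²θ = 0.0974915 m².
Substituting r = 0.0657 m, L = 0.3188 m, θ = 101.6°: d²x/dθ² = +0.025894 m.
a = ω²·d²x/dθ² = (162.8)²·(+0.025894) = +686.61 m/s²;  |a| = 686.61 m/s².

687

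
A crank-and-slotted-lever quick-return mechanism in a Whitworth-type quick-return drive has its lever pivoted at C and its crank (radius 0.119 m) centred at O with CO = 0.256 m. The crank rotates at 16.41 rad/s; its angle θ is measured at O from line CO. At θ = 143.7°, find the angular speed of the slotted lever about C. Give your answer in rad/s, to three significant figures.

5.57

ω = 16.41 rad/s
Crank pin A relative to C: A = (d + r cosθ, r sinθ); lever angle φ = atan2(r sinθ, d + r cosθ).
Differentiating tanφ: φ̇ = rω(d cosθ + r)/(d² + r² + 2dr cosθ).
d² + r² + 2dr cosθ = |CA|² = 0.0305934 m²;  d cosθ + r = -0.087318 m.
|ω_lever| = |0.119·16.41·-0.087318| / 0.0305934 = 5.5735 rad/s.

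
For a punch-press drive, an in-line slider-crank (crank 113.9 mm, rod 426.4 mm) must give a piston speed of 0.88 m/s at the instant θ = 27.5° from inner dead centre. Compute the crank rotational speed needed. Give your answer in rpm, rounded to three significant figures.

For an in-line slider-crank, |v_piston| = rω|sinθ|·[1 + r cosθ/√(L² − r² sin²θ)].
With r = 0.1139 m, L = 0.4264 m, θ = 27.5°: the bracketed kinematic factor |dx/dθ| = 0.06515 m.
ω = v/|dx/dθ| = 0.88/0.06515 = 13.507 rad/s.
N = 60ω/(2π) = 128.98 rpm.

129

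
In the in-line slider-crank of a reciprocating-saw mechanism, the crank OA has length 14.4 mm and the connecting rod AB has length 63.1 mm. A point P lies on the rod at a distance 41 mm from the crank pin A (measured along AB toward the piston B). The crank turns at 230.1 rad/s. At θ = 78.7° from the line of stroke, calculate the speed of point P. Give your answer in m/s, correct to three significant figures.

ω = 230.1 rad/s.  Crank-pin speed |V_A| = rω = 3.3134 m/s, perpendicular to OA.
Rod angle: sinφ = −(r/L) sinθ ⇒ φ = -12.931°; ω_rod = −rω cosθ/√(L²−r²sin²θ) = -10.557 rad/s.
V_P = V_A + ω_rod × AP, with AP = 0.041 m along the rod.
Components: V_Px = −rω sinθ − a·ω_rod·sinφ = -3.3461 m/s;  V_Py = rω cosθ + a·ω_rod·cosφ = +0.22739 m/s.
|V_P| = √(V_Px² + V_Py²) = 3.3538 m/s.

3.35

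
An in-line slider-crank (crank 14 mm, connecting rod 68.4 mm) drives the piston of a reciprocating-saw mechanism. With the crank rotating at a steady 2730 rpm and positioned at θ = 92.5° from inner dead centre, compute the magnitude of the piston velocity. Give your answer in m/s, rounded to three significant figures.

3.96

ω = 2π·2730/60 = 285.9 rad/s
For an in-line slider-crank, x = r cosθ + √(L² − r² sin²θ), so v = −rω sinθ·[1 + r cosθ/√(L² − r² sin²θ)].
With r = 0.014 m, L = 0.0684 m, θ = 92.5°: √(L² − r² sin²θ) = 0.066955 m.
v = −0.014·285.9·0.99905·[1 + 0.014·-0.04362/0.066955] = -3.9621 m/s.
|v| = 3.9621 m/s.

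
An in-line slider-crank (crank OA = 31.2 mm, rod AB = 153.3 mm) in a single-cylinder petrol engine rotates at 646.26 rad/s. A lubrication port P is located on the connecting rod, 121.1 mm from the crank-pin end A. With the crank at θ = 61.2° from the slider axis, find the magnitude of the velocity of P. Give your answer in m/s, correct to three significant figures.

ω = 646.3 rad/s.  Crank-pin speed |V_A| = rω = 20.163 m/s, perpendicular to OA.
Rod angle: sinφ = −(r/L) sinθ ⇒ φ = -10.274°; ω_rod = −rω cosθ/√(L²−r²sin²θ) = -64.397 rad/s.
V_P = V_A + ω_rod × AP, with AP = 0.1211 m along the rod.
Components: V_Px = −rω sinθ − a·ω_rod·sinφ = -19.06 m/s;  V_Py = rω cosθ + a·ω_rod·cosφ = +2.0403 m/s.
|V_P| = √(V_Px² + V_Py²) = 19.169 m/s.

19.2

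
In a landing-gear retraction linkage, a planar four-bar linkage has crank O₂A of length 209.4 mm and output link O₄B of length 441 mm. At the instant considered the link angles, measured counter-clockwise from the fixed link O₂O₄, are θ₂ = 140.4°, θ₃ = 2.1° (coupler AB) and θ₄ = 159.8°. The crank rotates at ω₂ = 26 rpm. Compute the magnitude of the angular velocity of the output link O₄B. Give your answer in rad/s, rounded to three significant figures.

2.27

ω₂ = 2.723 rad/s (from 26 rpm).
Differentiating the loop-closure r₂e^{iθ₂}+r₃e^{iθ₃}=r₁+r₄e^{iθ₄} gives r₂ω₂e^{iθ₂}+r₃ω₃e^{iθ₃}=r₄ω₄e^{iθ₄}.
Eliminating the other unknown: ω₄ = r₂ω₂ sin(θ₂−θ₃) / [r₄ sin(θ₄−θ₃)].
Numerator sine = +0.66523; denominator sine = +0.37946.
Result = 0.2094·2.723·(+0.66523) / (0.441·(+0.37946)) = +2.2665 rad/s; magnitude 2.2665 rad/s.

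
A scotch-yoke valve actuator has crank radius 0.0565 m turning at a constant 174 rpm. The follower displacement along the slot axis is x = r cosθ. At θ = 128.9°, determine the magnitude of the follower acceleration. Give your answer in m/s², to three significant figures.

ω = 18.22 rad/s (from 174 rpm).
x = r cosθ ⇒ ẍ = −rω² cosθ (ω constant).
|a| = rω²|cosθ| = 0.0565·(18.22)²·|cos 128.9°| = 11.78 m/s².

11.8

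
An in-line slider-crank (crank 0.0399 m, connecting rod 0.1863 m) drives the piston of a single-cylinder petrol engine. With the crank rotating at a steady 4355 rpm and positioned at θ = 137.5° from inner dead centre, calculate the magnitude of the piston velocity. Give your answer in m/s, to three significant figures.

10.3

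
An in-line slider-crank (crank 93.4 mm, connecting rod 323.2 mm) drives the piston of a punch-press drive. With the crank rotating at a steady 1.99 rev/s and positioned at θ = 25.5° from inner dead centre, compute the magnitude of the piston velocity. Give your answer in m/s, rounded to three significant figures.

0.635

ω = 2π·1.99 = 12.5 rad/s
For an in-line slider-crank, x = r cosθ + √(L² − r² sin²θ), so v = −rω sinθ·[1 + r cosθ/√(L² − r² sin²θ)].
With r = 0.0934 m, L = 0.3232 m, θ = 25.5°: √(L² − r² sin²θ) = 0.32069 m.
v = −0.0934·12.5·0.43051·[1 + 0.0934·0.90259/0.32069] = -0.63493 m/s.
|v| = 0.63493 m/s.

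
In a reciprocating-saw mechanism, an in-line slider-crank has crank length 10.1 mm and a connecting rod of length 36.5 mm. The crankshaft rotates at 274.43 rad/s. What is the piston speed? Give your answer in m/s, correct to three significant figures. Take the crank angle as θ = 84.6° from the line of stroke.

2.83

ω = 274.4 rad/s
For an in-line slider-crank, x = r cosθ + √(L² − r² sin²θ), so v = −rω sinθ·[1 + r cosθ/√(L² − r² sin²θ)].
With r = 0.0101 m, L = 0.0365 m, θ = 84.6°: √(L² − r² sin²θ) = 0.035088 m.
v = −0.0101·274.4·0.99556·[1 + 0.0101·0.09411/0.035088] = -2.8342 m/s.
|v| = 2.8342 m/s.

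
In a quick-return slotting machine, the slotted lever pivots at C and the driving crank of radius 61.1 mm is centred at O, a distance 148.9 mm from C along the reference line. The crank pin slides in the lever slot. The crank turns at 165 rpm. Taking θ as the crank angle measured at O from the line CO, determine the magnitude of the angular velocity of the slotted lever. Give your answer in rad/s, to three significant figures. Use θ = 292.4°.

3.79

ω = 17.28 rad/s (from 165 rpm).
Crank pin A relative to C: A = (d + r cosθ, r sinθ); lever angle φ = atan2(r sinθ, d + r cosθ).
Differentiating tanφ: φ̇ = rω(d cosθ + r)/(d² + r² + 2dr cosθ).
d² + r² + 2dr cosθ = |CA|² = 0.0328382 m²;  d cosθ + r = +0.11784 m.
|ω_lever| = |0.0611·17.28·+0.11784| / 0.0328382 = 3.7885 rad/s.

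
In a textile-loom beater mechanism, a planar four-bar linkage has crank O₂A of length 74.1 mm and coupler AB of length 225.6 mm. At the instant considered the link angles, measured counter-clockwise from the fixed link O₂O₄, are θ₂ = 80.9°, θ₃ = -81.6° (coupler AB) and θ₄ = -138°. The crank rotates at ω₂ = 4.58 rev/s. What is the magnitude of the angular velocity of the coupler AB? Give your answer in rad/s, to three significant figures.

7.13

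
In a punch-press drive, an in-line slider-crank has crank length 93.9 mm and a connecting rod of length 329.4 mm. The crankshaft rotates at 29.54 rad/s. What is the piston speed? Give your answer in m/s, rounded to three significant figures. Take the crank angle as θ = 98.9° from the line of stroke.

2.61

ω = 29.54 rad/s
For an in-line slider-crank, x = r cosθ + √(L² − r² sin²θ), so v = −rω sinθ·[1 + r cosθ/√(L² − r² sin²θ)].
With r = 0.0939 m, L = 0.3294 m, θ = 98.9°: √(L² − r² sin²θ) = 0.31607 m.
v = −0.0939·29.54·0.98796·[1 + 0.0939·-0.15471/0.31607] = -2.6145 m/s.
|v| = 2.6145 m/s.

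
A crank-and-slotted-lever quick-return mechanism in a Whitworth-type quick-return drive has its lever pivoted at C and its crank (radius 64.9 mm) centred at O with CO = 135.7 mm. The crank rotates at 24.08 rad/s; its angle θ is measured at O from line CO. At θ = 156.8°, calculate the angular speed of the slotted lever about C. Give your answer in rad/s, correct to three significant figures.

ω = 24.08 rad/s
Crank pin A relative to C: A = (d + r cosθ, r sinθ); lever angle φ = atan2(r sinθ, d + r cosθ).
Differentiating tanφ: φ̇ = rω(d cosθ + r)/(d² + r² + 2dr cosθ).
d² + r² + 2dr cosθ = |CA|² = 0.00643698 m²;  d cosθ + r = -0.059827 m.
|ω_lever| = |0.0649·24.08·-0.059827| / 0.00643698 = 14.525 rad/s.

14.5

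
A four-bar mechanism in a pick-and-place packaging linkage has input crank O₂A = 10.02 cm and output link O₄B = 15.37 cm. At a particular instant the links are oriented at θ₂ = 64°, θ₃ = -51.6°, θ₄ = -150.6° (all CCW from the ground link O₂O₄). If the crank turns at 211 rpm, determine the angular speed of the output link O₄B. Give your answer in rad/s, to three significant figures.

13.2

ω₂ = 22.1 rad/s (from 211 rpm).
Differentiating the loop-closure r₂e^{iθ₂}+r₃e^{iθ₃}=r₁+r₄e^{iθ₄} gives r₂ω₂e^{iθ₂}+r₃ω₃e^{iθ₃}=r₄ω₄e^{iθ₄}.
Eliminating the other unknown: ω₄ = r₂ω₂ sin(θ₂−θ₃) / [r₄ sin(θ₄−θ₃)].
Numerator sine = +0.90183; denominator sine = -0.98769.
Result = 0.1002·22.1·(+0.90183) / (0.1537·(-0.98769)) = -13.153 rad/s; magnitude 13.153 rad/s.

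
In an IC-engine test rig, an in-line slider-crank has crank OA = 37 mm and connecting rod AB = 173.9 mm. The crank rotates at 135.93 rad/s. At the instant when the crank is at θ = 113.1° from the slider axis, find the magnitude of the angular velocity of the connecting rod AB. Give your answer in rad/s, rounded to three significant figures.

ω = 135.9 rad/s
The rod makes angle φ with the slider axis where L sinφ = r sinθ; differentiating, L cosφ·φ̇ = r ω cosθ.
L cosφ = √(L² − r² sin²θ) = 0.17054 m.
|ω_rod| = r ω |cosθ| / √(L² − r² sin²θ) = 0.037·135.9·0.39234/0.17054 = 11.571 rad/s.

11.6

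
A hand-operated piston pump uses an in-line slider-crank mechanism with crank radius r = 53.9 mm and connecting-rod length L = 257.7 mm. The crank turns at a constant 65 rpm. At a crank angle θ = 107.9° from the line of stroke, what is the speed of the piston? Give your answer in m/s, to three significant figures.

0.326

ω = 2π·65/60 = 6.807 rad/s
For an in-line slider-crank, x = r cosθ + √(L² − r² sin²θ), so v = −rω sinθ·[1 + r cosθ/√(L² − r² sin²θ)].
With r = 0.0539 m, L = 0.2577 m, θ = 107.9°: √(L² − r² sin²θ) = 0.25254 m.
v = −0.0539·6.807·0.95159·[1 + 0.0539·-0.30736/0.25254] = -0.32622 m/s.
|v| = 0.32622 m/s.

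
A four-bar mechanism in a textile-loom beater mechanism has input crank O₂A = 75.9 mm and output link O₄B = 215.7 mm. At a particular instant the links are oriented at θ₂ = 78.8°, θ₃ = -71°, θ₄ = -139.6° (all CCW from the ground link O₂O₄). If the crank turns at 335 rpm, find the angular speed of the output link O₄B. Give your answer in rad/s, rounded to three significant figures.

6.67

ω₂ = 35.08 rad/s (from 335 rpm).
Differentiating the loop-closure r₂e^{iθ₂}+r₃e^{iθ₃}=r₁+r₄e^{iθ₄} gives r₂ω₂e^{iθ₂}+r₃ω₃e^{iθ₃}=r₄ω₄e^{iθ₄}.
Eliminating the other unknown: ω₄ = r₂ω₂ sin(θ₂−θ₃) / [r₄ sin(θ₄−θ₃)].
Numerator sine = +0.50302; denominator sine = -0.93106.
Result = 0.0759·35.08·(+0.50302) / (0.2157·(-0.93106)) = -6.6692 rad/s; magnitude 6.6692 rad/s.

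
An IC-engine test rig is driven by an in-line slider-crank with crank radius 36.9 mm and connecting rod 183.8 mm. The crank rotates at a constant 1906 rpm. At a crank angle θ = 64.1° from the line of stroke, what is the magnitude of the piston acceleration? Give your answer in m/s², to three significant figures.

458

ω = 2π·1906/60 = 199.6 rad/s
x(θ) = r cosθ + √(L² − r² sin²θ); with ω constant, a = ω²·d²x/dθ².
d²x/dθ² = −r cosθ − r²(cos2θ)/√u − r⁴ sin²2θ/(4u^{3/2}),  u = L² − r² sin²θ = 0.0326806 m².
Substituting r = 0.0369 m, L = 0.1838 m, θ = 64.1°: d²x/dθ² = -0.011509 m.
a = ω²·d²x/dθ² = (199.6)²·(-0.011509) = -458.49 m/s²;  |a| = 458.49 m/s².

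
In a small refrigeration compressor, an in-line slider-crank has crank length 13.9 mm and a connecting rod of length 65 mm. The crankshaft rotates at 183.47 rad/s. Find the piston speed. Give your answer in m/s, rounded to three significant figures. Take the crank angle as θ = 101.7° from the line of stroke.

ω = 183.5 rad/s
For an in-line slider-crank, x = r cosθ + √(L² − r² sin²θ), so v = −rω sinθ·[1 + r cosθ/√(L² − r² sin²θ)].
With r = 0.0139 m, L = 0.065 m, θ = 101.7°: √(L² − r² sin²θ) = 0.063559 m.
v = −0.0139·183.5·0.97922·[1 + 0.0139·-0.20279/0.063559] = -2.3865 m/s.
|v| = 2.3865 m/s.

2.39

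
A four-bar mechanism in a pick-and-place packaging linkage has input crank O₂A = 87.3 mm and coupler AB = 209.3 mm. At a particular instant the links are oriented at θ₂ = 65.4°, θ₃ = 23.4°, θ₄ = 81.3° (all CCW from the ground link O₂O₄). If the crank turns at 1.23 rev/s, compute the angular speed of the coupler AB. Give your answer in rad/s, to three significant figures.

1.04

ω₂ = 7.728 rad/s (from 1.23 rev/s).
Differentiating the loop-closure r₂e^{iθ₂}+r₃e^{iθ₃}=r₁+r₄e^{iθ₄} gives r₂ω₂e^{iθ₂}+r₃ω₃e^{iθ₃}=r₄ω₄e^{iθ₄}.
Eliminating the other unknown: ω₃ = r₂ω₂ sin(θ₄−θ₂) / [r₃ sin(θ₃−θ₄)].
Numerator sine = +0.27396; denominator sine = -0.84712.
Result = 0.0873·7.728·(+0.27396) / (0.2093·(-0.84712)) = -1.0425 rad/s; magnitude 1.0425 rad/s.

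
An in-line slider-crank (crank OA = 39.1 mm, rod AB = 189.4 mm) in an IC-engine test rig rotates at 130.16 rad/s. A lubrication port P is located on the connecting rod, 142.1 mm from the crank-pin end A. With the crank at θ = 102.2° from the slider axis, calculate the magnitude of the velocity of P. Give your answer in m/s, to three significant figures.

4.82

ω = 130.2 rad/s.  Crank-pin speed |V_A| = rω = 5.0893 m/s, perpendicular to OA.
Rod angle: sinφ = −(r/L) sinθ ⇒ φ = -11.641°; ω_rod = −rω cosθ/√(L²−r²sin²θ) = +5.7976 rad/s.
V_P = V_A + ω_rod × AP, with AP = 0.1421 m along the rod.
Components: V_Px = −rω sinθ − a·ω_rod·sinφ = -4.8081 m/s;  V_Py = rω cosθ + a·ω_rod·cosφ = -0.26859 m/s.
|V_P| = √(V_Px² + V_Py²) = 4.8156 m/s.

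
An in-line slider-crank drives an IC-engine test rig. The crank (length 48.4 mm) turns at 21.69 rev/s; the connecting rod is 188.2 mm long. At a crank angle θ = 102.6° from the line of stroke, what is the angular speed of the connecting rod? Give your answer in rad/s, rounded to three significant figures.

7.90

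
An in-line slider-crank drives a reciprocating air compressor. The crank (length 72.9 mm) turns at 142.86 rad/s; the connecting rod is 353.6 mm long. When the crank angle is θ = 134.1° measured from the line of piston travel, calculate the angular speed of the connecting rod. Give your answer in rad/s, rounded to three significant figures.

ω = 142.9 rad/s
The rod makes angle φ with the slider axis where L sinφ = r sinθ; differentiating, L cosφ·φ̇ = r ω cosθ.
L cosφ = √(L² − r² sin²θ) = 0.3497 m.
|ω_rod| = r ω |cosθ| / √(L² − r² sin²θ) = 0.0729·142.9·0.69591/0.3497 = 20.725 rad/s.

20.7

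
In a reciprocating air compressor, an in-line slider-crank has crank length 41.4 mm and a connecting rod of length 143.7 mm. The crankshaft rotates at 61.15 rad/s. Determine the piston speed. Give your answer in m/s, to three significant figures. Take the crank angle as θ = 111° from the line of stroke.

ω = 61.15 rad/s
For an in-line slider-crank, x = r cosθ + √(L² − r² sin²θ), so v = −rω sinθ·[1 + r cosθ/√(L² − r² sin²θ)].
With r = 0.0414 m, L = 0.1437 m, θ = 111°: √(L² − r² sin²θ) = 0.1384 m.
v = −0.0414·61.15·0.93358·[1 + 0.0414·-0.35837/0.1384] = -2.1101 m/s.
|v| = 2.1101 m/s.

2.11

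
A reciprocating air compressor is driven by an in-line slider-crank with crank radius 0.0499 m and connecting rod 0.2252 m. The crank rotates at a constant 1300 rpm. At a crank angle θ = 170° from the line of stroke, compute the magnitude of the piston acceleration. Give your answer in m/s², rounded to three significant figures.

ω = 2π·1300/60 = 136.1 rad/s
x(θ) = r cosθ + √(L² − r² sin²θ); with ω constant, a = ω²·d²x/dθ².
d²x/dθ² = −r cosθ − r²(cos2θ)/√u − r⁴ sin²2θ/(4u^{3/2}),  u = L² − r² sin²θ = 0.05064 m².
Substituting r = 0.0499 m, L = 0.2252 m, θ = 170°: d²x/dθ² = +0.038728 m.
a = ω²·d²x/dθ² = (136.1)²·(+0.038728) = +717.75 m/s²;  |a| = 717.75 m/s².

718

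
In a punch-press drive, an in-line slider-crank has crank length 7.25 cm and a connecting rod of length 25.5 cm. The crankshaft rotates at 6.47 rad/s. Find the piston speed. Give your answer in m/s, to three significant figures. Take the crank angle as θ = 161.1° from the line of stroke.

0.111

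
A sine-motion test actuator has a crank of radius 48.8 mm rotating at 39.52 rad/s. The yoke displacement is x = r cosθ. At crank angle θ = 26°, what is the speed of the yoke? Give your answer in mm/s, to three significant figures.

ω = 39.52 rad/s
x = r cosθ ⇒ ẋ = −rω sinθ.
|v| = rω|sinθ| = 0.0488·39.52·|sin 26°| = 0.84543 m/s = 845.43 mm/s.

845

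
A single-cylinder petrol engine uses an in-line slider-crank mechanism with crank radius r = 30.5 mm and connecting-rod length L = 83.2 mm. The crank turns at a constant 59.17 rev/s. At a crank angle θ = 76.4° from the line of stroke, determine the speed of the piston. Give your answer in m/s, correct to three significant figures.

ω = 2π·59.2 = 371.8 rad/s
For an in-line slider-crank, x = r cosθ + √(L² − r² sin²θ), so v = −rω sinθ·[1 + r cosθ/√(L² − r² sin²θ)].
With r = 0.0305 m, L = 0.0832 m, θ = 76.4°: √(L² − r² sin²θ) = 0.077739 m.
v = −0.0305·371.8·0.97196·[1 + 0.0305·0.23514/0.077739] = -12.038 m/s.
|v| = 12.038 m/s.

12.0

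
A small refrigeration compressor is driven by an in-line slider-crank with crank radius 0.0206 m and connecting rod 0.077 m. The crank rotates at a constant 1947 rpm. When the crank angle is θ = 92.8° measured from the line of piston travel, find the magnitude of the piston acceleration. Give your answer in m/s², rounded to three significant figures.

278

ω = 2π·1947/60 = 203.9 rad/s
x(θ) = r cosθ + √(L² − r² sin²θ); with ω constant, a = ω²·d²x/dθ².
d²x/dθ² = −r cosθ − r²(cos2θ)/√u − r⁴ sin²2θ/(4u^{3/2}),  u = L² − r² sin²θ = 0.00550565 m².
Substituting r = 0.0206 m, L = 0.077 m, θ = 92.8°: d²x/dθ² = +0.0066971 m.
a = ω²·d²x/dθ² = (203.9)²·(+0.0066971) = +278.4 m/s²;  |a| = 278.4 m/s².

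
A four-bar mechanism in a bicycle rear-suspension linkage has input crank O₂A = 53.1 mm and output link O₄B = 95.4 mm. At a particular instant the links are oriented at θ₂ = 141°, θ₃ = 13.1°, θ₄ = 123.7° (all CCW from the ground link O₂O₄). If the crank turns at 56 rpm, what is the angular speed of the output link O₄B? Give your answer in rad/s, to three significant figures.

ω₂ = 5.864 rad/s (from 56 rpm).
Differentiating the loop-closure r₂e^{iθ₂}+r₃e^{iθ₃}=r₁+r₄e^{iθ₄} gives r₂ω₂e^{iθ₂}+r₃ω₃e^{iθ₃}=r₄ω₄e^{iθ₄}.
Eliminating the other unknown: ω₄ = r₂ω₂ sin(θ₂−θ₃) / [r₄ sin(θ₄−θ₃)].
Numerator sine = +0.78908; denominator sine = +0.93606.
Result = 0.0531·5.864·(+0.78908) / (0.0954·(+0.93606)) = +2.7516 rad/s; magnitude 2.7516 rad/s.

2.75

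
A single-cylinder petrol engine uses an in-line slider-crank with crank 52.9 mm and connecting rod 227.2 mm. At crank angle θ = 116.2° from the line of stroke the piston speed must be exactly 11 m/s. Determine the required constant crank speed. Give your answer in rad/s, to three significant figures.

For an in-line slider-crank, |v_piston| = rω|sinθ|·[1 + r cosθ/√(L² − r² sin²θ)].
With r = 0.0529 m, L = 0.2272 m, θ = 116.2°: the bracketed kinematic factor |dx/dθ| = 0.042476 m.
ω = v/|dx/dθ| = 11/0.042476 = 258.97 rad/s.

259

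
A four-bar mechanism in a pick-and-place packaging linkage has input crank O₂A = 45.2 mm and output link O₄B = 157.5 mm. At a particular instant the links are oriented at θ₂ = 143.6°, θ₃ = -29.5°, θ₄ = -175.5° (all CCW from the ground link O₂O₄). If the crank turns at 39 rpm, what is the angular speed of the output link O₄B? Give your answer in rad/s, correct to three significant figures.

0.252

ω₂ = 4.084 rad/s (from 39 rpm).
Differentiating the loop-closure r₂e^{iθ₂}+r₃e^{iθ₃}=r₁+r₄e^{iθ₄} gives r₂ω₂e^{iθ₂}+r₃ω₃e^{iθ₃}=r₄ω₄e^{iθ₄}.
Eliminating the other unknown: ω₄ = r₂ω₂ sin(θ₂−θ₃) / [r₄ sin(θ₄−θ₃)].
Numerator sine = +0.12014; denominator sine = -0.55919.
Result = 0.0452·4.084·(+0.12014) / (0.1575·(-0.55919)) = -0.25181 rad/s; magnitude 0.25181 rad/s.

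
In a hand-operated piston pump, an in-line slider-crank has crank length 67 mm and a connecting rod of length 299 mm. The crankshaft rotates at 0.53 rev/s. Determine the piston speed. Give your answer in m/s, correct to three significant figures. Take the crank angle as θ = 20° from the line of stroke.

0.0924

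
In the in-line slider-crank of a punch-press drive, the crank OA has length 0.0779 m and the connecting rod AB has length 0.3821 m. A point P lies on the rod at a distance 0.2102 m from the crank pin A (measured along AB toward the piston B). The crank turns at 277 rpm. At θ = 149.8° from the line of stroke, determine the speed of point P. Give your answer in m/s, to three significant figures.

ω = 29.01 rad/s.  Crank-pin speed |V_A| = rω = 2.2597 m/s, perpendicular to OA.
Rod angle: sinφ = −(r/L) sinθ ⇒ φ = -5.886°; ω_rod = −rω cosθ/√(L²−r²sin²θ) = +5.1383 rad/s.
V_P = V_A + ω_rod × AP, with AP = 0.2102 m along the rod.
Components: V_Px = −rω sinθ − a·ω_rod·sinφ = -1.0259 m/s;  V_Py = rω cosθ + a·ω_rod·cosφ = -0.87861 m/s.
|V_P| = √(V_Px² + V_Py²) = 1.3507 m/s.

1.35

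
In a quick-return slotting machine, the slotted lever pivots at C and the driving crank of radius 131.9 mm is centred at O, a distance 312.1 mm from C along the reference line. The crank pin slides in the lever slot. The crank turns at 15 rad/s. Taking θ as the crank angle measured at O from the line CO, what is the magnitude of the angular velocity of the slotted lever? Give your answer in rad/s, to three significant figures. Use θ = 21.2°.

ω = 15 rad/s
Crank pin A relative to C: A = (d + r cosθ, r sinθ); lever angle φ = atan2(r sinθ, d + r cosθ).
Differentiating tanφ: φ̇ = rω(d cosθ + r)/(d² + r² + 2dr cosθ).
d² + r² + 2dr cosθ = |CA|² = 0.191564 m²;  d cosθ + r = +0.42288 m.
|ω_lever| = |0.1319·15·+0.42288| / 0.191564 = 4.3675 rad/s.

4.37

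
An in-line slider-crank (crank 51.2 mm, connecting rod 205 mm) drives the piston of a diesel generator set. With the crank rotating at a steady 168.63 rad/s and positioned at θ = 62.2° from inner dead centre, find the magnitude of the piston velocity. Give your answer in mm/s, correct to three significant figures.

8550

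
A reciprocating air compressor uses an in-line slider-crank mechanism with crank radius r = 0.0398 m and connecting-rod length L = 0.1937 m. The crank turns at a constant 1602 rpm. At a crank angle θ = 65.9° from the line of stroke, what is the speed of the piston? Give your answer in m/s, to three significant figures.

6.62

ω = 2π·1602/60 = 167.8 rad/s
For an in-line slider-crank, x = r cosθ + √(L² − r² sin²θ), so v = −rω sinθ·[1 + r cosθ/√(L² − r² sin²θ)].
With r = 0.0398 m, L = 0.1937 m, θ = 65.9°: √(L² − r² sin²θ) = 0.19026 m.
v = −0.0398·167.8·0.91283·[1 + 0.0398·0.40833/0.19026] = -6.6155 m/s.
|v| = 6.6155 m/s.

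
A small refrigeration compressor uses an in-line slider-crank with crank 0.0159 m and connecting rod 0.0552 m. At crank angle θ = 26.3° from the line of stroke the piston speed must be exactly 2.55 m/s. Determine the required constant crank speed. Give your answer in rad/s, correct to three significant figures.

For an in-line slider-crank, |v_piston| = rω|sinθ|·[1 + r cosθ/√(L² − r² sin²θ)].
With r = 0.0159 m, L = 0.0552 m, θ = 26.3°: the bracketed kinematic factor |dx/dθ| = 0.008879 m.
ω = v/|dx/dθ| = 2.55/0.008879 = 287.19 rad/s.

287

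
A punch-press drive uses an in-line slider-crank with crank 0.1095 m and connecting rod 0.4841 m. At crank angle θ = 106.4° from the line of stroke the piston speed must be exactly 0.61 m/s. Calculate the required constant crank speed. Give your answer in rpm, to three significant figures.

For an in-line slider-crank, |v_piston| = rω|sinθ|·[1 + r cosθ/√(L² − r² sin²θ)].
With r = 0.1095 m, L = 0.4841 m, θ = 106.4°: the bracketed kinematic factor |dx/dθ| = 0.098173 m.
ω = v/|dx/dθ| = 0.61/0.098173 = 6.2135 rad/s.
N = 60ω/(2π) = 59.335 rpm.

59.3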